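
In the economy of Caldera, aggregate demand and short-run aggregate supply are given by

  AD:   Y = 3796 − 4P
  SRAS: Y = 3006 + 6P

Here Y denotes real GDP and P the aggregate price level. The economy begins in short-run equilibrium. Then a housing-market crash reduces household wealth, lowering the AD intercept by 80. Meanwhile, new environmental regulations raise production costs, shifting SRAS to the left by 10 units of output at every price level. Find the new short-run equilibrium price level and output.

After both shocks: AD is Y = 3716 − 4P and SRAS is Y = 2996 + 6P.
Setting them equal: 720 = 10P, so P = 72.
Y = 3716 − 4·72 = 3428.

P = 72, Y = 3428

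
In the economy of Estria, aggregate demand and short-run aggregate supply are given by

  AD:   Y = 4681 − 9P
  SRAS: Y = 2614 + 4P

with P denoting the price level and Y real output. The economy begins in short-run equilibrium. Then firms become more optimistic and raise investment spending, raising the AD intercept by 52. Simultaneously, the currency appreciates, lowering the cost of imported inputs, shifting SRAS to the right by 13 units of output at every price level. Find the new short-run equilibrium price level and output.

After both shocks: AD is Y = 4733 − 9P and SRAS is Y = 2627 + 4P.
Setting them equal: 2106 = 13P, so P = 162.
Y = 4733 − 9·162 = 3275.

P = 162, Y = 3275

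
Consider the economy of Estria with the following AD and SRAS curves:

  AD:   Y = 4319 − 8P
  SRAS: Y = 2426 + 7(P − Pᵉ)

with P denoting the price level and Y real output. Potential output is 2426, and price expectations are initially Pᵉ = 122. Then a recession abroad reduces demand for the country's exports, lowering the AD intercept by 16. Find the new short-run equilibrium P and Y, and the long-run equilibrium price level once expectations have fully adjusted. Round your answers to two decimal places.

AD shifts left: new AD is Y = 4303 − 8P. With Pᵉ = 122, SRAS is Y = 1572 + 7P.
Short run: 4303 − 8P = 1572 + 7P gives 2731 = 15P, so P = 182.07 and Y = 4303 − 8P = 2846.47.
Y = 2846.47 is above potential 2426; expectations adjust and SRAS shifts left until Y = 2426.
Long run: on the new AD curve, 2426 = 4303 − 8P gives P = 234.63.

Short run: P = 182.07, Y = 2846.47. Long run: P = 234.63.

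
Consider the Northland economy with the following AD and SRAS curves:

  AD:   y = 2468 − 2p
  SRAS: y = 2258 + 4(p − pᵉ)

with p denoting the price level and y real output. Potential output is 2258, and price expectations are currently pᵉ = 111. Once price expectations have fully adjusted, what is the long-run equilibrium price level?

Long-run p = 105

Short run: with pᵉ = 111, SRAS is y = 1814 + 4p. Setting AD = SRAS gives 654 = 6p, so p = 109 and y = 2468 − 2·109 = 2250.
Output 2250 is below potential 2258, so over time expected prices fall and SRAS shifts right until y returns to 2258.
Long run: y = 2258 on the AD curve gives 2258 = 2468 − 2p, so p = 105.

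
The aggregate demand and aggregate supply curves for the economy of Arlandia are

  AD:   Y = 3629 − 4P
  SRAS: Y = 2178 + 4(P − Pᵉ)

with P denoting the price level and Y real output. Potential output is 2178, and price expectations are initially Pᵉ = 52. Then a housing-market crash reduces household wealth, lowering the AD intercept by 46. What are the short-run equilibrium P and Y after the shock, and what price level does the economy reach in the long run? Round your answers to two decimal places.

AD shifts left: new AD is Y = 3583 − 4P. With Pᵉ = 52, SRAS is Y = 1970 + 4P.
Short run: 3583 − 4P = 1970 + 4P gives 1613 = 8P, so P = 201.63 and Y = 3583 − 4P = 2776.50.
Y = 2776.50 is above potential 2178; expectations adjust and SRAS shifts left until Y = 2178.
Long run: on the new AD curve, 2178 = 3583 − 4P gives P = 351.25.

Short run: P = 201.63, Y = 2776.50. Long run: P = 351.25.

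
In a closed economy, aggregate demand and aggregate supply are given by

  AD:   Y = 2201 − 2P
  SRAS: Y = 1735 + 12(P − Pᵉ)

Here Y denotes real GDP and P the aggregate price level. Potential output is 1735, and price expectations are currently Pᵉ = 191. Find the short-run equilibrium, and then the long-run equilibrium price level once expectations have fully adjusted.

Short run: P = 197, Y = 1807. Long run: P = 233.

Short run: with Pᵉ = 191, SRAS is Y = 12P − 557. Setting AD = SRAS gives 2758 = 14P, so P = 197 and Y = 2201 − 2·197 = 1807.
Output 1807 is above potential 1735, so over time expected prices rise and SRAS shifts left until Y returns to 1735.
Long run: Y = 1735 on the AD curve gives 1735 = 2201 − 2P, so P = 233.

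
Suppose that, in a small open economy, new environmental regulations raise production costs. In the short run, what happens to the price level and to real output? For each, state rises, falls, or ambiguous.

Price level: rises; output: falls

This is an adverse supply shock: SRAS shifts left.
Moving along the downward-sloping AD curve, P rises and Y falls.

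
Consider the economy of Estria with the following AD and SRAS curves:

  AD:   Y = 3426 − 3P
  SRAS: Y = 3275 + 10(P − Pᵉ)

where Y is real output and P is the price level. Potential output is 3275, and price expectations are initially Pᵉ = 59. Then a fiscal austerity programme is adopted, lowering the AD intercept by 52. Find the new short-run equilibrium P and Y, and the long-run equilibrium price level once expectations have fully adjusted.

Short run: P = 53, Y = 3215. Long run: P = 33.

AD shifts left: new AD is Y = 3374 − 3P. With Pᵉ = 59, SRAS is Y = 2685 + 10P.
Short run: 3374 − 3P = 2685 + 10P gives 689 = 13P, so P = 53 and Y = 3374 − 3·53 = 3215.
Y = 3215 is below potential 3275; expectations adjust and SRAS shifts right until Y = 3275.
Long run: on the new AD curve, 3275 = 3374 − 3P gives P = 33.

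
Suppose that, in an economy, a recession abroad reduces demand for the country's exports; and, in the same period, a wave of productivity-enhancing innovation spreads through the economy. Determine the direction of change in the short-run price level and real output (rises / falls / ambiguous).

The first event is a negative demand shock: AD shifts left, which by itself pushes P down and Y down.
The second is a favourable supply shock: SRAS shifts right, which by itself pushes P down and Y up.
Both shocks push P down, so P falls. The two shocks push Y in opposite directions, so the effect on Y is ambiguous.

Price level: falls; output: ambiguous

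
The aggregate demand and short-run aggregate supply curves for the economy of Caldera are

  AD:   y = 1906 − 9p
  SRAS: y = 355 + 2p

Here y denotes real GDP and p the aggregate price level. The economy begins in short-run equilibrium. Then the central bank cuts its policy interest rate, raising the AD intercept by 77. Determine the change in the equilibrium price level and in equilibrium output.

This is a positive demand shock: AD shifts right.
New AD: y = 1983 − 9p.
Set AD = SRAS: 1983 − 9p = 355 + 2p, so 1628 = 11p and p = 148.
y = 1983 − 9·148 = 651.
Initially p = 141, y = 637, so Δp = +7 and Δy = +14.

Δp = +7, Δy = +14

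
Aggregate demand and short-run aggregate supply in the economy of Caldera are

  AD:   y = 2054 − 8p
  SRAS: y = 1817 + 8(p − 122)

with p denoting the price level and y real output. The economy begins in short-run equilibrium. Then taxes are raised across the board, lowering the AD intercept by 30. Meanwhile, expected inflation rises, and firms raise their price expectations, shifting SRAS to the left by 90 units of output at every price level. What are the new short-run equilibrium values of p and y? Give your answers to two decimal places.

p = 79.56, y = 1387.50

After both shocks: AD is y = 2024 − 8p and SRAS is y = 751 + 8p.
Setting them equal: 1273 = 16p, so p = 79.56.
Substituting into AD, y = 1387.50.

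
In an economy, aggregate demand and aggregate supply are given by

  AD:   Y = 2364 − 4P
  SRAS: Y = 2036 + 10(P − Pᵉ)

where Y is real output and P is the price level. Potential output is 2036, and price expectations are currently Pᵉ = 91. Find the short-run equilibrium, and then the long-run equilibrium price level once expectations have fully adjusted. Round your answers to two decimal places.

Short run: P = 88.43, Y = 2010.29. Long run: P = 82.00.

Short run: with Pᵉ = 91, SRAS is Y = 1126 + 10P. Setting AD = SRAS gives 1238 = 14P, so P = 88.43 and Y = 2364 − 4P = 2010.29.
Output 2010.29 is below potential 2036, so over time expected prices fall and SRAS shifts right until Y returns to 2036.
Long run: Y = 2036 on the AD curve gives 2036 = 2364 − 4P, so P = 82.00.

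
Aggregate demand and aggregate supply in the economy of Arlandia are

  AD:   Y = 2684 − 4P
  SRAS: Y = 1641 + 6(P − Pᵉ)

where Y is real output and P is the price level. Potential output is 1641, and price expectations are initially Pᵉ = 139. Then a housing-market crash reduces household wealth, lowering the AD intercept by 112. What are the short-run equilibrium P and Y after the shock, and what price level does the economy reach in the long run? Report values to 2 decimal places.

AD shifts left: new AD is Y = 2572 − 4P. With Pᵉ = 139, SRAS is Y = 807 + 6P.
Short run: 2572 − 4P = 807 + 6P gives 1765 = 10P, so P = 176.50 and Y = 2572 − 4P = 1866.00.
Y = 1866.00 is above potential 1641; expectations adjust and SRAS shifts left until Y = 1641.
Long run: on the new AD curve, 1641 = 2572 − 4P gives P = 232.75.

Short run: P = 176.50, Y = 1866.00. Long run: P = 232.75.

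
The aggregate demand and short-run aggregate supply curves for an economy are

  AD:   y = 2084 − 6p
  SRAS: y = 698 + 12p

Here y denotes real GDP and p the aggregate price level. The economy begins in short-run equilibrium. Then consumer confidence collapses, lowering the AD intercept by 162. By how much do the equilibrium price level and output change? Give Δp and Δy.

This is a negative demand shock: AD shifts left.
New AD: y = 1922 − 6p.
Set AD = SRAS: 1922 − 6p = 698 + 12p, so 1224 = 18p and p = 68.
y = 1922 − 6·68 = 1514.
Initially p = 77, y = 1622, so Δp = -9 and Δy = -108.

Δp = -9, Δy = -108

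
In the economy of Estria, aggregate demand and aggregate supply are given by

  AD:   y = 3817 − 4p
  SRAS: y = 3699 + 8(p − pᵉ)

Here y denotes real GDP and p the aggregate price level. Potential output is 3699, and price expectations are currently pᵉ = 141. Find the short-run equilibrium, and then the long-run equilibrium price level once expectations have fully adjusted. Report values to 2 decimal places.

Short run: with pᵉ = 141, SRAS is y = 2571 + 8p. Setting AD = SRAS gives 1246 = 12p, so p = 103.83 and y = 3817 − 4p = 3401.67.
Output 3401.67 is below potential 3699, so over time expected prices fall and SRAS shifts right until y returns to 3699.
Long run: y = 3699 on the AD curve gives 3699 = 3817 − 4p, so p = 29.50.

Short run: p = 103.83, y = 3401.67. Long run: p = 29.50.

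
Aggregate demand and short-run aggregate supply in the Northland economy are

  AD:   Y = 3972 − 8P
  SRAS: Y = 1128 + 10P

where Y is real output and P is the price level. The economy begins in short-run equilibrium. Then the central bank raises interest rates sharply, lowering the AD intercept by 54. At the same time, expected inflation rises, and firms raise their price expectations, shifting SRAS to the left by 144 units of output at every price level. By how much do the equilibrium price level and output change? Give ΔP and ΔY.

ΔP = +5, ΔY = -94

After both shocks: AD is Y = 3918 − 8P and SRAS is Y = 984 + 10P.
Setting them equal: 2934 = 18P, so P = 163.
Y = 3918 − 8·163 = 2614.
Initially P = 158, Y = 2708, so ΔP = +5 and ΔY = -94.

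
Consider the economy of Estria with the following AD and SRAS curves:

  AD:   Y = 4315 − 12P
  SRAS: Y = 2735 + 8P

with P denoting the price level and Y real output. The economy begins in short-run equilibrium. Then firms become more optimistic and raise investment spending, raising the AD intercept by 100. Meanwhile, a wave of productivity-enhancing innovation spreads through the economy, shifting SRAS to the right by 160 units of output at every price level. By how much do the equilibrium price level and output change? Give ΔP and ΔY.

After both shocks: AD is Y = 4415 − 12P and SRAS is Y = 2895 + 8P.
Setting them equal: 1520 = 20P, so P = 76.
Y = 4415 − 12·76 = 3503.
Initially P = 79, Y = 3367, so ΔP = -3 and ΔY = +136.

ΔP = -3, ΔY = +136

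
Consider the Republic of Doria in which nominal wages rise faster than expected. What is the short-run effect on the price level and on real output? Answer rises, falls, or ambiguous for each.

Price level: rises; output: falls

This is an adverse supply shock: SRAS shifts left.
Moving along the downward-sloping AD curve, P rises and Y falls.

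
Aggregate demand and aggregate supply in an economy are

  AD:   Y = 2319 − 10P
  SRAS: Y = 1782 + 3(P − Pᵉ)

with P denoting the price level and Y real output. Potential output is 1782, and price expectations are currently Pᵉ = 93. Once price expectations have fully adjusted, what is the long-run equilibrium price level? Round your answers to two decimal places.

Short run: with Pᵉ = 93, SRAS is Y = 1503 + 3P. Setting AD = SRAS gives 816 = 13P, so P = 62.77 and Y = 2319 − 10P = 1691.31.
Output 1691.31 is below potential 1782, so over time expected prices fall and SRAS shifts right until Y returns to 1782.
Long run: Y = 1782 on the AD curve gives 1782 = 2319 − 10P, so P = 53.70.

Long-run P = 53.70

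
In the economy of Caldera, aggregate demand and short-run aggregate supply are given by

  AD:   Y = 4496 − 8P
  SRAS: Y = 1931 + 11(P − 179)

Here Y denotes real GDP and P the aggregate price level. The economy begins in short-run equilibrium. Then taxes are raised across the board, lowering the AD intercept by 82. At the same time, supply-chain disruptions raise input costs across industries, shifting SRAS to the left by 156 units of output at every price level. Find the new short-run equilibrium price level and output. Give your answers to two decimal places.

P = 242.53, Y = 2473.79

After both shocks: AD is Y = 4414 − 8P and SRAS is Y = 11P − 194.
Setting them equal: 4608 = 19P, so P = 242.53.
Substituting into AD, Y = 2473.79.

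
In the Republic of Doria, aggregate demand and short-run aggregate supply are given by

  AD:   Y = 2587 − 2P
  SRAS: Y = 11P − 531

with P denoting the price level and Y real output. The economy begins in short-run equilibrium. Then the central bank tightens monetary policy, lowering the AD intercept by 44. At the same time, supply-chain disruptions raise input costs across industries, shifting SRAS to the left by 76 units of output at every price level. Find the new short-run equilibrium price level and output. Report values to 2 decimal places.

After both shocks: AD is Y = 2543 − 2P and SRAS is Y = 11P − 607.
Setting them equal: 3150 = 13P, so P = 242.31.
Substituting into AD, Y = 2058.38.

P = 242.31, Y = 2058.38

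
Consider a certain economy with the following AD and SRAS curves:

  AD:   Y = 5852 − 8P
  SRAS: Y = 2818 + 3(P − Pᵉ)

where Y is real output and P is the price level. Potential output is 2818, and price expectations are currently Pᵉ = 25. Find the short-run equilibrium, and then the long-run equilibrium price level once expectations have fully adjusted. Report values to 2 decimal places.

Short run: P = 282.64, Y = 3590.91. Long run: P = 379.25.

Short run: with Pᵉ = 25, SRAS is Y = 2743 + 3P. Setting AD = SRAS gives 3109 = 11P, so P = 282.64 and Y = 5852 − 8P = 3590.91.
Output 3590.91 is above potential 2818, so over time expected prices rise and SRAS shifts left until Y returns to 2818.
Long run: Y = 2818 on the AD curve gives 2818 = 5852 − 8P, so P = 379.25.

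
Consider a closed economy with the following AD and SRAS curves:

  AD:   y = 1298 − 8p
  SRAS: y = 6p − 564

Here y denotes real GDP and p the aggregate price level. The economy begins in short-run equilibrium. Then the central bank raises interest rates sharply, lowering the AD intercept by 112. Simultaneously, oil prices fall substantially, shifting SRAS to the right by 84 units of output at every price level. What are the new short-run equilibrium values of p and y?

After both shocks: AD is y = 1186 − 8p and SRAS is y = 6p − 480.
Setting them equal: 1666 = 14p, so p = 119.
y = 1186 − 8·119 = 234.

p = 119, y = 234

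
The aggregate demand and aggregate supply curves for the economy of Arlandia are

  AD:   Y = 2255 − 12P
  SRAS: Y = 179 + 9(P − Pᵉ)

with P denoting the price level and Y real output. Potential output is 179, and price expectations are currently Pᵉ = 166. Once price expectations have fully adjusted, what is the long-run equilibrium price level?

Short run: with Pᵉ = 166, SRAS is Y = 9P − 1315. Setting AD = SRAS gives 3570 = 21P, so P = 170 and Y = 2255 − 12·170 = 215.
Output 215 is above potential 179, so over time expected prices rise and SRAS shifts left until Y returns to 179.
Long run: Y = 179 on the AD curve gives 179 = 2255 − 12P, so P = 173.

Long-run P = 173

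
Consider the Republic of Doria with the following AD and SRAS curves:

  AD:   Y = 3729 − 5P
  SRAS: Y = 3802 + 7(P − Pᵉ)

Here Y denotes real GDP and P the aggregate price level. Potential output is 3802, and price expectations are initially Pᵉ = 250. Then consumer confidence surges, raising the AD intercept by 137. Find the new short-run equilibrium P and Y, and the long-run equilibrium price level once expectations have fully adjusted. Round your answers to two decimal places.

Short run: P = 151.17, Y = 3110.17. Long run: P = 12.80.

AD shifts right: new AD is Y = 3866 − 5P. With Pᵉ = 250, SRAS is Y = 2052 + 7P.
Short run: 3866 − 5P = 2052 + 7P gives 1814 = 12P, so P = 151.17 and Y = 3866 − 5P = 3110.17.
Y = 3110.17 is below potential 3802; expectations adjust and SRAS shifts right until Y = 3802.
Long run: on the new AD curve, 3802 = 3866 − 5P gives P = 12.80.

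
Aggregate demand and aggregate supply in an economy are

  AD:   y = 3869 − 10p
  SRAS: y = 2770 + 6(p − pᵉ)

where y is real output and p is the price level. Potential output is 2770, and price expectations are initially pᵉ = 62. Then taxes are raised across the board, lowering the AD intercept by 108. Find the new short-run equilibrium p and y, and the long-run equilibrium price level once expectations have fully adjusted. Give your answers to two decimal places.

Short run: p = 85.19, y = 2909.13. Long run: p = 99.10.

AD shifts left: new AD is y = 3761 − 10p. With pᵉ = 62, SRAS is y = 2398 + 6p.
Short run: 3761 − 10p = 2398 + 6p gives 1363 = 16p, so p = 85.19 and y = 3761 − 10p = 2909.13.
y = 2909.13 is above potential 2770; expectations adjust and SRAS shifts left until y = 2770.
Long run: on the new AD curve, 2770 = 3761 − 10p gives p = 99.10.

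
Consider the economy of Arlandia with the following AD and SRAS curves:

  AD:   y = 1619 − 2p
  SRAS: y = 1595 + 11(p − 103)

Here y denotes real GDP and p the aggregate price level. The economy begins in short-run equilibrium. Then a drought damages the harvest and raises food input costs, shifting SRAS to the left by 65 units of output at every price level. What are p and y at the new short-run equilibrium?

This is a negative supply shock: SRAS shifts left.
New SRAS: y = 397 + 11p.
Set AD = SRAS: 1619 − 2p = 397 + 11p, so 1222 = 13p and p = 94.
y = 1619 − 2·94 = 1431.

p = 94, y = 1431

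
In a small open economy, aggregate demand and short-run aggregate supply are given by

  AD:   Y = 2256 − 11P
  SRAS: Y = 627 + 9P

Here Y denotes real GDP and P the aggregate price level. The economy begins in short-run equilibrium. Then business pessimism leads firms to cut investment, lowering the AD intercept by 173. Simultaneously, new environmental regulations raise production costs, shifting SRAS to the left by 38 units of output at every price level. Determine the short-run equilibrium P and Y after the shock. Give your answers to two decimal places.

After both shocks: AD is Y = 2083 − 11P and SRAS is Y = 589 + 9P.
Setting them equal: 1494 = 20P, so P = 74.70.
Substituting into AD, Y = 1261.30.

P = 74.70, Y = 1261.30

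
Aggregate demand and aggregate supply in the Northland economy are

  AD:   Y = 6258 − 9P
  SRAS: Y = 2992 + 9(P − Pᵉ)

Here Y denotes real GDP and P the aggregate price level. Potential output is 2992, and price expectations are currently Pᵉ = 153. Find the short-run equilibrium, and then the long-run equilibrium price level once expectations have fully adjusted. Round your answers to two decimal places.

Short run: with Pᵉ = 153, SRAS is Y = 1615 + 9P. Setting AD = SRAS gives 4643 = 18P, so P = 257.94 and Y = 6258 − 9P = 3936.50.
Output 3936.50 is above potential 2992, so over time expected prices rise and SRAS shifts left until Y returns to 2992.
Long run: Y = 2992 on the AD curve gives 2992 = 6258 − 9P, so P = 362.89.

Short run: P = 257.94, Y = 3936.50. Long run: P = 362.89.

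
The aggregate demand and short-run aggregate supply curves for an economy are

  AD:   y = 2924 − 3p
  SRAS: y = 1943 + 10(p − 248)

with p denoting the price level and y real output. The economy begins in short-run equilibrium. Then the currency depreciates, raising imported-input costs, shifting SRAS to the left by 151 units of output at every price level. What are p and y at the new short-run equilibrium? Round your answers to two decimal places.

This is a negative supply shock: SRAS shifts left.
New SRAS: y = 10p − 688.
Set AD = SRAS: 2924 − 3p = 10p − 688, so 3612 = 13p and p = 277.85.
Substituting into AD, y = 2090.46.

p = 277.85, y = 2090.46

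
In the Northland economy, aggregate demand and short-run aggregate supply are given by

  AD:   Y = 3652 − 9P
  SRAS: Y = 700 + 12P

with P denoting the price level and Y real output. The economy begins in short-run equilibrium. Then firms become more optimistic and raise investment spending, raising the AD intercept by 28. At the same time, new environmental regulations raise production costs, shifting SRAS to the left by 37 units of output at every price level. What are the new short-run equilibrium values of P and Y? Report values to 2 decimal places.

P = 143.67, Y = 2387.00

After both shocks: AD is Y = 3680 − 9P and SRAS is Y = 663 + 12P.
Setting them equal: 3017 = 21P, so P = 143.67.
Substituting into AD, Y = 2387.00.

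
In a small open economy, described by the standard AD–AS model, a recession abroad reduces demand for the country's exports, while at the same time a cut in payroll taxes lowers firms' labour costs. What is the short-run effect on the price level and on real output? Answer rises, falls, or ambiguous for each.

Price level: falls; output: ambiguous

The first event is a negative demand shock: AD shifts left, which by itself pushes P down and Y down.
The second is a favourable supply shock: SRAS shifts right, which by itself pushes P down and Y up.
Both shocks push P down, so P falls. The two shocks push Y in opposite directions, so the effect on Y is ambiguous.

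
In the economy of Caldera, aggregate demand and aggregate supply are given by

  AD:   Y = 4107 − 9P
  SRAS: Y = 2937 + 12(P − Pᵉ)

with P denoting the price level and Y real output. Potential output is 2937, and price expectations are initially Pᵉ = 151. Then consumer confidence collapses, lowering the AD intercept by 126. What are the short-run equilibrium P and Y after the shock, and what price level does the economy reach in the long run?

Short run: P = 136, Y = 2757. Long run: P = 116.

AD shifts left: new AD is Y = 3981 − 9P. With Pᵉ = 151, SRAS is Y = 1125 + 12P.
Short run: 3981 − 9P = 1125 + 12P gives 2856 = 21P, so P = 136 and Y = 3981 − 9·136 = 2757.
Y = 2757 is below potential 2937; expectations adjust and SRAS shifts right until Y = 2937.
Long run: on the new AD curve, 2937 = 3981 − 9P gives P = 116.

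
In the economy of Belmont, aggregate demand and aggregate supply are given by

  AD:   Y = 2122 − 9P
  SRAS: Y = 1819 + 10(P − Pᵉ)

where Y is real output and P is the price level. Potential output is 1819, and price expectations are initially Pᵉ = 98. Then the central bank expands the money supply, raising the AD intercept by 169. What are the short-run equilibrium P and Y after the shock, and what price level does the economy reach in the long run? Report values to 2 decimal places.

AD shifts right: new AD is Y = 2291 − 9P. With Pᵉ = 98, SRAS is Y = 839 + 10P.
Short run: 2291 − 9P = 839 + 10P gives 1452 = 19P, so P = 76.42 and Y = 2291 − 9P = 1603.21.
Y = 1603.21 is below potential 1819; expectations adjust and SRAS shifts right until Y = 1819.
Long run: on the new AD curve, 1819 = 2291 − 9P gives P = 52.44.

Short run: P = 76.42, Y = 1603.21. Long run: P = 52.44.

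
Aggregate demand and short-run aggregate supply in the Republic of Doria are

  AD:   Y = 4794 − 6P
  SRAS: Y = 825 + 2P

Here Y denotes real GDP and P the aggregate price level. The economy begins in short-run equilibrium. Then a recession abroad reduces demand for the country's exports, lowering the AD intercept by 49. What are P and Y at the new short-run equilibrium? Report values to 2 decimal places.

This is a negative demand shock: AD shifts left.
New AD: Y = 4745 − 6P.
Set AD = SRAS: 4745 − 6P = 825 + 2P, so 3920 = 8P and P = 490.00.
Substituting into AD, Y = 1805.00.

P = 490.00, Y = 1805.00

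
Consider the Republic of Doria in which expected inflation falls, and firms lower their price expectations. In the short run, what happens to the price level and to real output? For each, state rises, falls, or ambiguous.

This is a favourable supply shock: SRAS shifts right.
Moving along the downward-sloping AD curve, P falls and Y rises.

Price level: falls; output: rises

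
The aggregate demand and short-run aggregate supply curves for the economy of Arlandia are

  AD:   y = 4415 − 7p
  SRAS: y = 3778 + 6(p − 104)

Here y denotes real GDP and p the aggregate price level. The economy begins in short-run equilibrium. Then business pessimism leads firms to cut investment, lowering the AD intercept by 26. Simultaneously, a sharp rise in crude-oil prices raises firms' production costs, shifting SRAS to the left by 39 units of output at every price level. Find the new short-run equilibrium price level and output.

After both shocks: AD is y = 4389 − 7p and SRAS is y = 3115 + 6p.
Setting them equal: 1274 = 13p, so p = 98.
y = 4389 − 7·98 = 3703.

p = 98, y = 3703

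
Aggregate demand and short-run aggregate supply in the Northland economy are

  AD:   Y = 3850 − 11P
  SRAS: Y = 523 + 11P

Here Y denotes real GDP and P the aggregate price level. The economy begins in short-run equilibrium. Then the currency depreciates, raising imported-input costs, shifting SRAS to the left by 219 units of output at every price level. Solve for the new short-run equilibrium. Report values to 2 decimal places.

P = 161.18, Y = 2077.00

This is a negative supply shock: SRAS shifts left.
New SRAS: Y = 304 + 11P.
Set AD = SRAS: 3850 − 11P = 304 + 11P, so 3546 = 22P and P = 161.18.
Substituting into AD, Y = 2077.00.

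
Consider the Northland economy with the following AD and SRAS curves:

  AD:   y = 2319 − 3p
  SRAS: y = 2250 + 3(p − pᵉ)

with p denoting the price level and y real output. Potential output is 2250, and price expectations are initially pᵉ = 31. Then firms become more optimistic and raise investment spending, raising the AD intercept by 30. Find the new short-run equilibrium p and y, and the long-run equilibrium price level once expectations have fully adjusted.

AD shifts right: new AD is y = 2349 − 3p. With pᵉ = 31, SRAS is y = 2157 + 3p.
Short run: 2349 − 3p = 2157 + 3p gives 192 = 6p, so p = 32 and y = 2349 − 3·32 = 2253.
y = 2253 is above potential 2250; expectations adjust and SRAS shifts left until y = 2250.
Long run: on the new AD curve, 2250 = 2349 − 3p gives p = 33.

Short run: p = 32, y = 2253. Long run: p = 33.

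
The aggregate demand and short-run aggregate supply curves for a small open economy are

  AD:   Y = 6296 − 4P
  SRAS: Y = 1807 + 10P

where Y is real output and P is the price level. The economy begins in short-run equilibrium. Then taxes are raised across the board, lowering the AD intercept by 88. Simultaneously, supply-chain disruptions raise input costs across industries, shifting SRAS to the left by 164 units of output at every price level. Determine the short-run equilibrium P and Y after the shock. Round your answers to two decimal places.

P = 326.07, Y = 4903.71

After both shocks: AD is Y = 6208 − 4P and SRAS is Y = 1643 + 10P.
Setting them equal: 4565 = 14P, so P = 326.07.
Substituting into AD, Y = 4903.71.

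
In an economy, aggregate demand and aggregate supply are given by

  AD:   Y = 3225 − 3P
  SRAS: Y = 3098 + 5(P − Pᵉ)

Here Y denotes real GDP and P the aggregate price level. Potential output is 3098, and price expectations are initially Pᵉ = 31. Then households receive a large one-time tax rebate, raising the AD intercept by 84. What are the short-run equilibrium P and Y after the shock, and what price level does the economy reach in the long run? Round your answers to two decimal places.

AD shifts right: new AD is Y = 3309 − 3P. With Pᵉ = 31, SRAS is Y = 2943 + 5P.
Short run: 3309 − 3P = 2943 + 5P gives 366 = 8P, so P = 45.75 and Y = 3309 − 3P = 3171.75.
Y = 3171.75 is above potential 3098; expectations adjust and SRAS shifts left until Y = 3098.
Long run: on the new AD curve, 3098 = 3309 − 3P gives P = 70.33.

Short run: P = 45.75, Y = 3171.75. Long run: P = 70.33.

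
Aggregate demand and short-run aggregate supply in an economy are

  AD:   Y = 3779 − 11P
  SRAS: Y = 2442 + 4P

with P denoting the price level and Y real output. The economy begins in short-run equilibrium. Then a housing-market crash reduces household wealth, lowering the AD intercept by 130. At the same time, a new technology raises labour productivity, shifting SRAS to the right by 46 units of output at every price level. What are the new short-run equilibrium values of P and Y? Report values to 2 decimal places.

After both shocks: AD is Y = 3649 − 11P and SRAS is Y = 2488 + 4P.
Setting them equal: 1161 = 15P, so P = 77.40.
Substituting into AD, Y = 2797.60.

P = 77.40, Y = 2797.60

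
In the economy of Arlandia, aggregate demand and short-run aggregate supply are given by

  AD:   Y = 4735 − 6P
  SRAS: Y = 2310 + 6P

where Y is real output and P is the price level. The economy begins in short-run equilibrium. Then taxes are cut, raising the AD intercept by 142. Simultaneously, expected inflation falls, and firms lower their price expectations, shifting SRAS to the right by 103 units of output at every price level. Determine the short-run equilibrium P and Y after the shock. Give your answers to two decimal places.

After both shocks: AD is Y = 4877 − 6P and SRAS is Y = 2413 + 6P.
Setting them equal: 2464 = 12P, so P = 205.33.
Substituting into AD, Y = 3645.00.

P = 205.33, Y = 3645.00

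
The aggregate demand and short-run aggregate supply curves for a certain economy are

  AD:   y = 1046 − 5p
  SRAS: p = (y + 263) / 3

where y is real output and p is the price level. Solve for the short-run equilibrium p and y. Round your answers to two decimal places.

p = 163.63, y = 227.88

Rearrange SRAS to y = 3p − 263.
Set AD = SRAS: 1046 − 5p = 3p − 263, so 1309 = 8p and p = 163.63.
Substituting into AD, y = 1046 − 5p = 227.88.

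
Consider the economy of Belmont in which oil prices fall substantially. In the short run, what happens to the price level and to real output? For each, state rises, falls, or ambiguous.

This is a favourable supply shock: SRAS shifts right.
Moving along the downward-sloping AD curve, P falls and Y rises.

Price level: falls; output: rises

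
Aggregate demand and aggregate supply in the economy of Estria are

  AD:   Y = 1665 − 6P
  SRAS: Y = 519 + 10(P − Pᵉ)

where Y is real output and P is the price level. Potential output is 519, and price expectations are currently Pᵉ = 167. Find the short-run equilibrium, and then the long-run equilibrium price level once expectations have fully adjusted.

Short run: with Pᵉ = 167, SRAS is Y = 10P − 1151. Setting AD = SRAS gives 2816 = 16P, so P = 176 and Y = 1665 − 6·176 = 609.
Output 609 is above potential 519, so over time expected prices rise and SRAS shifts left until Y returns to 519.
Long run: Y = 519 on the AD curve gives 519 = 1665 − 6P, so P = 191.

Short run: P = 176, Y = 609. Long run: P = 191.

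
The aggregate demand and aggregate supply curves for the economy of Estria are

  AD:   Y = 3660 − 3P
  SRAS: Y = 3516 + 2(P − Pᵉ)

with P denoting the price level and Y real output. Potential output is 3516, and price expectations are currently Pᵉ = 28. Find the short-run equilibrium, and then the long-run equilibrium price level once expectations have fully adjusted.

Short run: with Pᵉ = 28, SRAS is Y = 3460 + 2P. Setting AD = SRAS gives 200 = 5P, so P = 40 and Y = 3660 − 3·40 = 3540.
Output 3540 is above potential 3516, so over time expected prices rise and SRAS shifts left until Y returns to 3516.
Long run: Y = 3516 on the AD curve gives 3516 = 3660 − 3P, so P = 48.

Short run: P = 40, Y = 3540. Long run: P = 48.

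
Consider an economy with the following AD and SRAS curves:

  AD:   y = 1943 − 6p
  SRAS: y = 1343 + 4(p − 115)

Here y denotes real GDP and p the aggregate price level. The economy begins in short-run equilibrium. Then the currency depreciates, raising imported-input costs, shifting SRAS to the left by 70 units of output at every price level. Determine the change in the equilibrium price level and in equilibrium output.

This is a negative supply shock: SRAS shifts left.
New SRAS: y = 813 + 4p.
Set AD = SRAS: 1943 − 6p = 813 + 4p, so 1130 = 10p and p = 113.
y = 1943 − 6·113 = 1265.
Initially p = 106, y = 1307, so Δp = +7 and Δy = -42.

Δp = +7, Δy = -42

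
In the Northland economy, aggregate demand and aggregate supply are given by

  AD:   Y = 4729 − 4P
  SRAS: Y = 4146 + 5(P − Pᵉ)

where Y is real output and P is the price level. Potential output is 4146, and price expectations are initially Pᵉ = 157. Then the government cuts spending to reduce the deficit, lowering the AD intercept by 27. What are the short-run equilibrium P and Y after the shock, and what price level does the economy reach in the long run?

AD shifts left: new AD is Y = 4702 − 4P. With Pᵉ = 157, SRAS is Y = 3361 + 5P.
Short run: 4702 − 4P = 3361 + 5P gives 1341 = 9P, so P = 149 and Y = 4702 − 4·149 = 4106.
Y = 4106 is below potential 4146; expectations adjust and SRAS shifts right until Y = 4146.
Long run: on the new AD curve, 4146 = 4702 − 4P gives P = 139.

Short run: P = 149, Y = 4106. Long run: P = 139.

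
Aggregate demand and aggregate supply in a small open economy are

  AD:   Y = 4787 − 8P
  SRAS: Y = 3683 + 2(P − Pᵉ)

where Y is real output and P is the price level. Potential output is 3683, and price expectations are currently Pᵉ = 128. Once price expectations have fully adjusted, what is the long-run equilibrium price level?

Short run: with Pᵉ = 128, SRAS is Y = 3427 + 2P. Setting AD = SRAS gives 1360 = 10P, so P = 136 and Y = 4787 − 8·136 = 3699.
Output 3699 is above potential 3683, so over time expected prices rise and SRAS shifts left until Y returns to 3683.
Long run: Y = 3683 on the AD curve gives 3683 = 4787 − 8P, so P = 138.

Long-run P = 138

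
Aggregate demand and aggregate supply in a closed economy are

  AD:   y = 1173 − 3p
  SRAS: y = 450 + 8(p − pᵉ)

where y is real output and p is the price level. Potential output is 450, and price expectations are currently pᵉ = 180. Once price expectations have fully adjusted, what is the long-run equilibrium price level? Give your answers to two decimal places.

Long-run p = 241.00

Short run: with pᵉ = 180, SRAS is y = 8p − 990. Setting AD = SRAS gives 2163 = 11p, so p = 196.64 and y = 1173 − 3p = 583.09.
Output 583.09 is above potential 450, so over time expected prices rise and SRAS shifts left until y returns to 450.
Long run: y = 450 on the AD curve gives 450 = 1173 − 3p, so p = 241.00.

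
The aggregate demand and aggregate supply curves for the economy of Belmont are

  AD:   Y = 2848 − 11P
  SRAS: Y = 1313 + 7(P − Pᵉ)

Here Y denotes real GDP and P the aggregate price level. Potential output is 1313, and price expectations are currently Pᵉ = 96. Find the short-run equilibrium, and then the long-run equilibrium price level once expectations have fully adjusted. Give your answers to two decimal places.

Short run: P = 122.61, Y = 1499.28. Long run: P = 139.55.

Short run: with Pᵉ = 96, SRAS is Y = 641 + 7P. Setting AD = SRAS gives 2207 = 18P, so P = 122.61 and Y = 2848 − 11P = 1499.28.
Output 1499.28 is above potential 1313, so over time expected prices rise and SRAS shifts left until Y returns to 1313.
Long run: Y = 1313 on the AD curve gives 1313 = 2848 − 11P, so P = 139.55.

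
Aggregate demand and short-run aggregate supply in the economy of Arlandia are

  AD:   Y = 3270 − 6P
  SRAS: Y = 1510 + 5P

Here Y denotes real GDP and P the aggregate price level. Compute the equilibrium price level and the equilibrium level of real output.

Set AD = SRAS: 3270 − 6P = 1510 + 5P, so 1760 = 11P and P = 160.
Then Y = 3270 − 6·160 = 2310.

P = 160, Y = 2310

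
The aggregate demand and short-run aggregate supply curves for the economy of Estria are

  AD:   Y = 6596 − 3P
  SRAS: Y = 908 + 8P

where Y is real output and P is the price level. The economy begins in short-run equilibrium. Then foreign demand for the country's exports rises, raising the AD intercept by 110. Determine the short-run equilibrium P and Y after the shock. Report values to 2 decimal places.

This is a positive demand shock: AD shifts right.
New AD: Y = 6706 − 3P.
Set AD = SRAS: 6706 − 3P = 908 + 8P, so 5798 = 11P and P = 527.09.
Substituting into AD, Y = 5124.73.

P = 527.09, Y = 5124.73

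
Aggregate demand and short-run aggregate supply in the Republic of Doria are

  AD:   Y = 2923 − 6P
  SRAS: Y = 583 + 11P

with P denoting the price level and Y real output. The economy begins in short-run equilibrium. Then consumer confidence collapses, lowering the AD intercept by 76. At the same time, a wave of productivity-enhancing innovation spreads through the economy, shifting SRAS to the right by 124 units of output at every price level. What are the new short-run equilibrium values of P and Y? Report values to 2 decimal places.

P = 125.88, Y = 2091.71

After both shocks: AD is Y = 2847 − 6P and SRAS is Y = 707 + 11P.
Setting them equal: 2140 = 17P, so P = 125.88.
Substituting into AD, Y = 2091.71.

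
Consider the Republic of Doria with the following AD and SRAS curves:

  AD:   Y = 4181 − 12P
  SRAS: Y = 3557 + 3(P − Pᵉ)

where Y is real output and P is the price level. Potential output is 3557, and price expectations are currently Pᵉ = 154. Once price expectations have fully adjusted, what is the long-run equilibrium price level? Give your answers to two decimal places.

Long-run P = 52.00

Short run: with Pᵉ = 154, SRAS is Y = 3095 + 3P. Setting AD = SRAS gives 1086 = 15P, so P = 72.40 and Y = 4181 − 12P = 3312.20.
Output 3312.20 is below potential 3557, so over time expected prices fall and SRAS shifts right until Y returns to 3557.
Long run: Y = 3557 on the AD curve gives 3557 = 4181 − 12P, so P = 52.00.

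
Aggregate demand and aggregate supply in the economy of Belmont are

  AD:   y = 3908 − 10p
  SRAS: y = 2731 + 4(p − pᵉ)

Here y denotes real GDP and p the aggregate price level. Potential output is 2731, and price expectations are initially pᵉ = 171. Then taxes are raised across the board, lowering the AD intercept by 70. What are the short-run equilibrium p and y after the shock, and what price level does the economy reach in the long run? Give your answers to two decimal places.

Short run: p = 127.93, y = 2558.71. Long run: p = 110.70.

AD shifts left: new AD is y = 3838 − 10p. With pᵉ = 171, SRAS is y = 2047 + 4p.
Short run: 3838 − 10p = 2047 + 4p gives 1791 = 14p, so p = 127.93 and y = 3838 − 10p = 2558.71.
y = 2558.71 is below potential 2731; expectations adjust and SRAS shifts right until y = 2731.
Long run: on the new AD curve, 2731 = 3838 − 10p gives p = 110.70.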